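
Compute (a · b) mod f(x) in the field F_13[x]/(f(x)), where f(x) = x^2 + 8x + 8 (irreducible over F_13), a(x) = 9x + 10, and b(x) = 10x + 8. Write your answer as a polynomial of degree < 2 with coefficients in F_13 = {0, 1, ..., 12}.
a · b ≡ 11x + 10 (mod f(x))

Multiply in F_13[x]: a(x)·b(x) = (9x + 10)·(10x + 8) = 12x^2 + 3x + 2. This has degree ≥ 2, so divide by f(x) over F_13: 12x^2 + 3x + 2 = (12)·(x^2 + 8x + 8) + (11x + 10). Hence a·b ≡ 11x + 10 (mod f). (F_13[x]/(f) is a field with 13^2 = 169 elements since f is irreducible of degree 2.)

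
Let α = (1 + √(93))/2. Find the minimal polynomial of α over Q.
m_α(x) = x^2 - x - 23

From 2α - 1 = √(93), squaring gives (2α - 1)^2 = 93, i.e. 4α^2 - 4α + 1 = 93, so α^2 - α + (1 - 93)/4 = 0. Since 93 ≡ 1 (mod 4), (1 - 93)/4 = -23 ∈ Z. The polynomial x^2 - x - 23 has discriminant 1 - 4·(-23) = 93, which is not a perfect square in Q (d = 93 is squarefree and ≠ 1), so x^2 - x - 23 is irreducible over Q. It is the minimal polynomial of α.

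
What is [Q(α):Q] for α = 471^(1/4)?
[Q(α):Q] = 4

α is a root of x^4 - 471. By Eisenstein's criterion at the prime p = 3 (which divides the constant term 471 but p^2 = 9 does not, since 471 is squarefree), x^4 - 471 is irreducible over Q. Hence [Q(α):Q] = 4.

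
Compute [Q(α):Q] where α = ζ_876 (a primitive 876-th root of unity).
[Q(α):Q] = 288

The minimal polynomial of ζ_876 over Q is the 876-th cyclotomic polynomial Φ_876(x), which is irreducible over Q and has degree φ(876) = 288. Hence [Q(α):Q] = φ(876) = 288.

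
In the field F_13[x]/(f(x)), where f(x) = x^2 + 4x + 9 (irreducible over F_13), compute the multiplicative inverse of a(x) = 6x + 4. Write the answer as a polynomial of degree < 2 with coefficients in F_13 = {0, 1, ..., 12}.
a(x)^(-1) ≡ 2x + 11 (mod f(x))

Since f is irreducible over F_13, F_13[x]/(f) is a field and a(x) ≠ 0 has an inverse. Apply the extended Euclidean algorithm to f(x) and a(x) in F_13[x]: f(x) = (11x + 2)·a(x) + (1). The last nonzero remainder is the constant 1 = gcd(f, a) in F_13. Back-substituting through the division chain expresses 1 = s(x)·a(x) + t(x)·f(x) with s(x) ≡ 2x + 11 (mod f), so a(x)^(-1) ≡ s(x) = 2x + 11 (mod f). Check: (6x + 4)·(2x + 11) = 12x^2 + 9x + 5 ≡ 1 (mod x^2 + 4x + 9).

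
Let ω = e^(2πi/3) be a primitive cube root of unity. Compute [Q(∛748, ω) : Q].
[Q(∛748, ω) : Q] = 6

[Q(∛748):Q] = 3 (min poly x^3 - 748, irreducible since 748 is not a perfect cube). [Q(ω):Q] = 2 (min poly x^2 + x + 1). Since Q(∛748) ⊂ R and ω ∉ R, we have ω ∉ Q(∛748), so x^2 + x + 1 remains irreducible over Q(∛748) and [Q(∛748, ω) : Q(∛748)] = 2. By the tower law, [Q(∛748, ω) : Q] = 3 · 2 = 6. (In fact Q(∛748, ω) is the splitting field of x^3 - 748 over Q.)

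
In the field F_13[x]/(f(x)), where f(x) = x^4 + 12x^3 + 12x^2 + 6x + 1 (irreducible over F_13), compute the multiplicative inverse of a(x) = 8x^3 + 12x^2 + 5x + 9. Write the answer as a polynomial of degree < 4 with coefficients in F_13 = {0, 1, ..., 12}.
a(x)^(-1) ≡ 6x^3 + x^2 + 12x + 9 (mod f(x))

Since f is irreducible over F_13, F_13[x]/(f) is a field and a(x) ≠ 0 has an inverse. Apply the extended Euclidean algorithm to f(x) and a(x) in F_13[x]: f(x) = (5x + 7)·a(x) + (7x^2 + 4x + 3);  a(x) = (3x)·(7x^2 + 4x + 3) + (9x + 9);  (7x^2 + 4x + 3) = (8x + 4)·(9x + 9) + (6). The last nonzero remainder is the constant 6 = gcd(f, a) in F_13. Back-substituting through the division chain expresses 6 = s(x)·a(x) + t(x)·f(x) with s(x) ≡ 10x^3 + 6x^2 + 7x + 2 (mod f), so (10x^3 + 6x^2 + 7x + 2)·a(x) ≡ 6 (mod f). Multiplying by 6^(-1) ≡ 11 in F_13 gives a(x)^(-1) ≡ 11·(10x^3 + 6x^2 + 7x + 2) ≡ 6x^3 + x^2 + 12x + 9 (mod f). Check: (8x^3 + 12x^2 + 5x + 9)·(6x^3 + x^2 + 12x + 9) = 9x^6 + 2x^5 + 8x^4 + 2x^3 + 8x^2 + 10x + 3 ≡ 1 (mod x^4 + 12x^3 + 12x^2 + 6x + 1).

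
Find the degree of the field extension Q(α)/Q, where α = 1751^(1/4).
[Q(α):Q] = 4

α is a root of x^4 - 1751. By Eisenstein's criterion at the prime p = 17 (which divides the constant term 1751 but p^2 = 289 does not, since 1751 is squarefree), x^4 - 1751 is irreducible over Q. Hence [Q(α):Q] = 4.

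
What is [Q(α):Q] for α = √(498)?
[Q(α):Q] = 2

[Q(α):Q] equals the degree of the minimal polynomial of α. Here α^2 = 498 and x^2 - 498 is irreducible (d = 498 is squarefree, ≠ 1, hence not a square), so deg(m_α) = 2. Thus [Q(α):Q] = 2.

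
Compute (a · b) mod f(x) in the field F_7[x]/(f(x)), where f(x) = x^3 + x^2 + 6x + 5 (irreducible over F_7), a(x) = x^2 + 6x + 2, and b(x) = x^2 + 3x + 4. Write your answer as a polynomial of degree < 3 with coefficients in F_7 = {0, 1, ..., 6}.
a · b ≡ 3x^2 + 5x + 3 (mod f(x))

Multiply in F_7[x]: a(x)·b(x) = (x^2 + 6x + 2)·(x^2 + 3x + 4) = x^4 + 2x^3 + 3x^2 + 2x + 1. This has degree ≥ 3, so divide by f(x) over F_7: x^4 + 2x^3 + 3x^2 + 2x + 1 = (x + 1)·(x^3 + x^2 + 6x + 5) + (3x^2 + 5x + 3). Hence a·b ≡ 3x^2 + 5x + 3 (mod f). (F_7[x]/(f) is a field with 7^3 = 343 elements since f is irreducible of degree 3.)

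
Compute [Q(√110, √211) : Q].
[Q(√110, √211) : Q] = 4

[Q(√110):Q] = 2 (min poly x^2 - 110, irreducible since 110 is squarefree > 1). For the top step, suppose √211 ∈ Q(√110), say √211 = c + d√110 with c, d ∈ Q. Squaring: 211 = c^2 + 110d^2 + 2cd√110. Since √110 ∉ Q this forces 2cd = 0. If d = 0 then √211 = c ∈ Q, contradicting 211 squarefree > 1. If c = 0 then 211 = 110d^2, so 110·211 = (110d)^2 is a perfect square in Q — but 110·211 = 23210 is not a perfect square (since 110 and 211 are distinct squarefree integers). Contradiction. Hence √211 ∉ Q(√110), so x^2 - 211 stays irreducible over Q(√110) and [Q(√110, √211) : Q(√110)] = 2. By the tower law, [Q(√110, √211) : Q] = 2 · 2 = 4.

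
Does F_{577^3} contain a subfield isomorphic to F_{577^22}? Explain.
No: F_{577^22} is not a subfield of F_{577^3}

F_{p^m} embeds in F_{p^n} iff m | n. Here 22 ∤ 3 (since 3 = 0·22 + 3 with remainder 3 ≠ 0), so F_{577^22} is not a subfield of F_{577^3}. Equivalently: if it were, the tower law would give 22 = [F_{577^22}:F_577] dividing [F_{577^3}:F_577] = 3, contradiction.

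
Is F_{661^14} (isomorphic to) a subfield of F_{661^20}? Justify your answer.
No: F_{661^14} is not a subfield of F_{661^20}

F_{p^m} embeds in F_{p^n} iff m | n. Here 14 ∤ 20 (since 20 = 1·14 + 6 with remainder 6 ≠ 0), so F_{661^14} is not a subfield of F_{661^20}. Equivalently: if it were, the tower law would give 14 = [F_{661^14}:F_661] dividing [F_{661^20}:F_661] = 20, contradiction.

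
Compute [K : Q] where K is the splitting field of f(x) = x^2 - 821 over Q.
[K : Q] = 2

f(x) = x^2 - 821 factors as (x - √821)(x + √821). The splitting field is K = Q(√821). Since 821 is squarefree and > 1, it is not a perfect square, so x^2 - 821 is irreducible over Q and [Q(√821) : Q] = 2. Hence [K : Q] = 2.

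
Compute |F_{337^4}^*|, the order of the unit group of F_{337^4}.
|F_{337^4}^*| = 12897917760

F_{337^4} has 337^4 = 12897917761 elements; its multiplicative group consists of all nonzero elements, so |F_{337^4}^*| = 12897917761 - 1 = 12897917760. (It is cyclic since any finite subgroup of the multiplicative group of a field is cyclic.)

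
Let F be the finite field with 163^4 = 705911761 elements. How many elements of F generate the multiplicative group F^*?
There are φ(705911760) = 183582720 primitive elements

F_q^* is cyclic of order q - 1 = 705911760. A cyclic group of order m has exactly φ(m) generators. Here m = 705911760 = 2^4 · 3^4 · 5 · 41 · 2657, so the number of primitive elements is φ(705911760) = 183582720.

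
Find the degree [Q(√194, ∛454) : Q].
[Q(√194, ∛454) : Q] = 6

Let L = Q(√194, ∛454). Since Q(√194) ⊂ L and [Q(√194):Q] = 2, the tower law gives 2 | [L:Q]. Likewise Q(∛454) ⊂ L with [Q(∛454):Q] = 3 (because 454 is not a perfect cube), so 3 | [L:Q]. As gcd(2,3) = 1, [L:Q] is divisible by 6. Conversely L is generated over Q by √194 and ∛454, so [L:Q] ≤ 2·3 = 6. Therefore [Q(√194, ∛454) : Q] = 6.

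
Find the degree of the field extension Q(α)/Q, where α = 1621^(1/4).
[Q(α):Q] = 4

α is a root of x^4 - 1621. By Eisenstein's criterion at the prime p = 1621 (which divides the constant term 1621 but p^2 = 2627641 does not, since 1621 is squarefree), x^4 - 1621 is irreducible over Q. Hence [Q(α):Q] = 4.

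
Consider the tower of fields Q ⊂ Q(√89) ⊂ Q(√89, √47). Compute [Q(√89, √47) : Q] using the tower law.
[Q(√89, √47) : Q] = 4

[Q(√89):Q] = 2 (min poly x^2 - 89, irreducible since 89 is squarefree > 1). For the top step, suppose √47 ∈ Q(√89), say √47 = c + d√89 with c, d ∈ Q. Squaring: 47 = c^2 + 89d^2 + 2cd√89. Since √89 ∉ Q this forces 2cd = 0. If d = 0 then √47 = c ∈ Q, contradicting 47 squarefree > 1. If c = 0 then 47 = 89d^2, so 89·47 = (89d)^2 is a perfect square in Q — but 89·47 = 4183 is not a perfect square (since 89 and 47 are distinct squarefree integers). Contradiction. Hence √47 ∉ Q(√89), so x^2 - 47 stays irreducible over Q(√89) and [Q(√89, √47) : Q(√89)] = 2. By the tower law, [Q(√89, √47) : Q] = 2 · 2 = 4.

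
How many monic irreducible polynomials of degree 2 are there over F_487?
There are 118341 monic irreducible polynomials of degree 2 over F_487

Each element of F_{487^2} that lies in no proper subfield is a root of exactly one monic irreducible of degree 2 over F_487, and each such polynomial has 2 distinct roots in F_{487^2}. By Möbius inversion the count is N_487(2) = (1/2) Σ_{d|2} μ(2/d) · 487^d = (1/2)(μ(2)·487^1 + μ(1)·487^2) = 236682/2 = 118341.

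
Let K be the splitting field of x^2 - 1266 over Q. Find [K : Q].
[K : Q] = 2

f(x) = x^2 - 1266 factors as (x - √1266)(x + √1266). The splitting field is K = Q(√1266). Since 1266 is squarefree and > 1, it is not a perfect square, so x^2 - 1266 is irreducible over Q and [Q(√1266) : Q] = 2. Hence [K : Q] = 2.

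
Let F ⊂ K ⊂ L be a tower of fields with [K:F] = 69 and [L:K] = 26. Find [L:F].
[L:F] = 1794

The tower law says that for any tower of field extensions F ⊂ K ⊂ L with finite degrees, [L:F] = [L:K] · [K:F]. Here this gives [L:F] = 26 · 69 = 1794.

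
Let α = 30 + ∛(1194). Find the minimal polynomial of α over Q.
m_α(x) = x^3 - 90x^2 + 2700x - 28194

Set β = α - 30 = ∛(1194), so β^3 = 1194. Then (α - 30)^3 - 1194 = 0, i.e. α is a root of g(x) = (x - 30)^3 - 1194 = x^3 - 90x^2 + 2700x - 28194. Since g(x) = h(x - 30) where h(x) = x^3 - 1194, and h is irreducible over Q (because 1194 is not a perfect cube, so h has no rational root, and a monic cubic with no rational root is irreducible), g is also irreducible (irreducibility is preserved under the substitution x → x - 30). Hence m_α(x) = x^3 - 90x^2 + 2700x - 28194.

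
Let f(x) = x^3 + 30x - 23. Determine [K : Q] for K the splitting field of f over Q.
[K : Q] = 6

By the rational root test, any rational root of the monic integer polynomial f(x) = x^3 + 30x - 23 must be an integer dividing the constant term -23, i.e. one of ±{1, 23}. Evaluating: f(1) = 8, f(-1) = -54, f(23) = 12834, f(-23) = -12880; none is 0, so f has no rational root and is therefore irreducible over Q (a cubic with no linear factor over a field is irreducible). For an irreducible cubic, the Galois group is A_3 or S_3 according as the discriminant disc(f) = -4a^3 - 27b^2 = -4·(30)^3 - 27·(-23)^2 = -122283 is or is not a square in Q. Here disc(f) = -122283 is not a perfect square in Q, so the Galois group of f over Q is not contained in A_3 and must be all of S_3. The splitting field has degree |S_3| = 6 over Q, so [K : Q] = 6.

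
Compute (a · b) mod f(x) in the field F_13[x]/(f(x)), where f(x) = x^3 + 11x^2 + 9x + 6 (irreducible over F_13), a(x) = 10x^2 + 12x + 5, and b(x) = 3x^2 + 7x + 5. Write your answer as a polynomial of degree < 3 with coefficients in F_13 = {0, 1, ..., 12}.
a · b ≡ 3x^2 + 7x + 4 (mod f(x))

Multiply in F_13[x]: a(x)·b(x) = (10x^2 + 12x + 5)·(3x^2 + 7x + 5) = 4x^4 + 2x^3 + 6x^2 + 4x + 12. This has degree ≥ 3, so divide by f(x) over F_13: 4x^4 + 2x^3 + 6x^2 + 4x + 12 = (4x + 10)·(x^3 + 11x^2 + 9x + 6) + (3x^2 + 7x + 4). Hence a·b ≡ 3x^2 + 7x + 4 (mod f). (F_13[x]/(f) is a field with 13^3 = 2197 elements since f is irreducible of degree 3.)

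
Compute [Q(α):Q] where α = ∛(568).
[Q(α):Q] = 3

The minimal polynomial of α is x^3 - 568, irreducible over Q since 568 is not a perfect cube (so x^3 - 568 has no rational root). Hence [Q(α):Q] = deg(m_α) = 3.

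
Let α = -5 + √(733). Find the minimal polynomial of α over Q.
m_α(x) = x^2 + 10x - 708

From α + 5 = √(733), squaring gives (α + 5)^2 = 733, i.e. α^2 + 10α + 25 = 733, so α^2 + 10α - 708 = 0. The discriminant of x^2 + 10x - 708 is (10)^2 - 4·(-708) = 100 + 2832 = 2932, and 4·(733) is not a perfect square in Q since 733 is squarefree and ≠ 1. Hence x^2 + 10x - 708 is irreducible over Q and is the minimal polynomial of α.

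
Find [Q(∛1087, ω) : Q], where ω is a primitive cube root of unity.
[Q(∛1087, ω) : Q] = 6

[Q(∛1087):Q] = 3 (min poly x^3 - 1087, irreducible since 1087 is not a perfect cube). [Q(ω):Q] = 2 (min poly x^2 + x + 1). Since Q(∛1087) ⊂ R and ω ∉ R, we have ω ∉ Q(∛1087), so x^2 + x + 1 remains irreducible over Q(∛1087) and [Q(∛1087, ω) : Q(∛1087)] = 2. By the tower law, [Q(∛1087, ω) : Q] = 3 · 2 = 6. (In fact Q(∛1087, ω) is the splitting field of x^3 - 1087 over Q.)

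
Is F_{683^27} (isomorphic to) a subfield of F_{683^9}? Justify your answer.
No: F_{683^27} is not a subfield of F_{683^9}

F_{p^m} embeds in F_{p^n} iff m | n. Here 27 ∤ 9 (since 9 = 0·27 + 9 with remainder 9 ≠ 0), so F_{683^27} is not a subfield of F_{683^9}. Equivalently: if it were, the tower law would give 27 = [F_{683^27}:F_683] dividing [F_{683^9}:F_683] = 9, contradiction.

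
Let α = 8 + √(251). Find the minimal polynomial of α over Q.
m_α(x) = x^2 - 16x - 187

From α - 8 = √(251), squaring gives (α - 8)^2 = 251, i.e. α^2 - 16α + 64 = 251, so α^2 - 16α - 187 = 0. The discriminant of x^2 - 16x - 187 is (-16)^2 - 4·(-187) = 256 + 748 = 1004, and 4·(251) is not a perfect square in Q since 251 is squarefree and ≠ 1. Hence x^2 - 16x - 187 is irreducible over Q and is the minimal polynomial of α.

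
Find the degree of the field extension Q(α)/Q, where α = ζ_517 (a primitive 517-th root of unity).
[Q(α):Q] = 460

The minimal polynomial of ζ_517 over Q is the 517-th cyclotomic polynomial Φ_517(x), which is irreducible over Q and has degree φ(517) = 460. Hence [Q(α):Q] = φ(517) = 460.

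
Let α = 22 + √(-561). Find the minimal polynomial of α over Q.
m_α(x) = x^2 - 44x + 1045

From α - 22 = √(-561), squaring gives (α - 22)^2 = -561, i.e. α^2 - 44α + 484 = -561, so α^2 - 44α + 1045 = 0. The discriminant of x^2 - 44x + 1045 is (-44)^2 - 4·(1045) = 1936 - 4180 = -2244, and 4·(-561) is not a perfect square in Q since -561 is squarefree and ≠ 1. Hence x^2 - 44x + 1045 is irreducible over Q and is the minimal polynomial of α.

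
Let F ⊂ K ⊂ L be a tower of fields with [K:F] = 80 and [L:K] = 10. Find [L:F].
[L:F] = 800

The tower law says that for any tower of field extensions F ⊂ K ⊂ L with finite degrees, [L:F] = [L:K] · [K:F]. Here this gives [L:F] = 10 · 80 = 800.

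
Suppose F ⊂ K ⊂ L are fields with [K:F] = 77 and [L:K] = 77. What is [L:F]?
[L:F] = 5929

The tower law says that for any tower of field extensions F ⊂ K ⊂ L with finite degrees, [L:F] = [L:K] · [K:F]. Here this gives [L:F] = 77 · 77 = 5929.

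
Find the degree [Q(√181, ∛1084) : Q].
[Q(√181, ∛1084) : Q] = 6

Let L = Q(√181, ∛1084). Since Q(√181) ⊂ L and [Q(√181):Q] = 2, the tower law gives 2 | [L:Q]. Likewise Q(∛1084) ⊂ L with [Q(∛1084):Q] = 3 (because 1084 is not a perfect cube), so 3 | [L:Q]. As gcd(2,3) = 1, [L:Q] is divisible by 6. Conversely L is generated over Q by √181 and ∛1084, so [L:Q] ≤ 2·3 = 6. Therefore [Q(√181, ∛1084) : Q] = 6.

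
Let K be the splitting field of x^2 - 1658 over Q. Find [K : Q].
[K : Q] = 2

f(x) = x^2 - 1658 factors as (x - √1658)(x + √1658). The splitting field is K = Q(√1658). Since 1658 is squarefree and > 1, it is not a perfect square, so x^2 - 1658 is irreducible over Q and [Q(√1658) : Q] = 2. Hence [K : Q] = 2.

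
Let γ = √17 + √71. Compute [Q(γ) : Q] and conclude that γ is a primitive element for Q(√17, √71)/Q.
[Q(γ) : Q] = 4 (equivalently, Q(γ) = Q(√17, √71))

Obviously Q(γ) ⊆ Q(√17, √71), and [Q(√17, √71):Q] = 4 (since 17, 71 are distinct squarefree integers > 1 with 1207 not a perfect square). To show equality we compute the minimal polynomial of γ. From γ = √17 + √71: γ^2 = 17 + 2√(1207) + 71 = 88 + 2√(1207), so γ^2 - 88 = 2√(1207); squaring, (γ^2 - 88)^2 = 4·1207, i.e. γ^4 - 176γ^2 + 7744 - 4828 = 0, i.e. γ^4 - 176γ^2 + 2916 = 0. So γ is a root of x^4 - 176x^2 + 2916. This polynomial is irreducible over Q: it has no rational root (each ±√17 ± √71 is irrational), and any factorization into two quadratics over Q would force √(1207) ∈ Q (pairing opposite roots) or √17, √71 ∈ Q (other pairings), all impossible. Hence [Q(γ):Q] = 4 = [Q(√17, √71):Q], so Q(γ) = Q(√17, √71).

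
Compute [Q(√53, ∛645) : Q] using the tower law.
[Q(√53, ∛645) : Q] = 6

Let L = Q(√53, ∛645). Since Q(√53) ⊂ L and [Q(√53):Q] = 2, the tower law gives 2 | [L:Q]. Likewise Q(∛645) ⊂ L with [Q(∛645):Q] = 3 (because 645 is not a perfect cube), so 3 | [L:Q]. As gcd(2,3) = 1, [L:Q] is divisible by 6. Conversely L is generated over Q by √53 and ∛645, so [L:Q] ≤ 2·3 = 6. Therefore [Q(√53, ∛645) : Q] = 6.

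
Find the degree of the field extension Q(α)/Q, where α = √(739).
[Q(α):Q] = 2

[Q(α):Q] equals the degree of the minimal polynomial of α. Here α^2 = 739 and x^2 - 739 is irreducible (d = 739 is squarefree, ≠ 1, hence not a square), so deg(m_α) = 2. Thus [Q(α):Q] = 2.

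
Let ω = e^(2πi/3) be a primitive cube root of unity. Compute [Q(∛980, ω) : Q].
[Q(∛980, ω) : Q] = 6

[Q(∛980):Q] = 3 (min poly x^3 - 980, irreducible since 980 is not a perfect cube). [Q(ω):Q] = 2 (min poly x^2 + x + 1). Since Q(∛980) ⊂ R and ω ∉ R, we have ω ∉ Q(∛980), so x^2 + x + 1 remains irreducible over Q(∛980) and [Q(∛980, ω) : Q(∛980)] = 2. By the tower law, [Q(∛980, ω) : Q] = 3 · 2 = 6. (In fact Q(∛980, ω) is the splitting field of x^3 - 980 over Q.)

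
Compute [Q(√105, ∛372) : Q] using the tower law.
[Q(√105, ∛372) : Q] = 6

Let L = Q(√105, ∛372). Since Q(√105) ⊂ L and [Q(√105):Q] = 2, the tower law gives 2 | [L:Q]. Likewise Q(∛372) ⊂ L with [Q(∛372):Q] = 3 (because 372 is not a perfect cube), so 3 | [L:Q]. As gcd(2,3) = 1, [L:Q] is divisible by 6. Conversely L is generated over Q by √105 and ∛372, so [L:Q] ≤ 2·3 = 6. Therefore [Q(√105, ∛372) : Q] = 6.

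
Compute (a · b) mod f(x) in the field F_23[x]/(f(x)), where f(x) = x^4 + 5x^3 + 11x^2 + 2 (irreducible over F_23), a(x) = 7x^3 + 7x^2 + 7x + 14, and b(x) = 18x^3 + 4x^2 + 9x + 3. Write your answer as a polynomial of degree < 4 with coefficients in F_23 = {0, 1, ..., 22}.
a · b ≡ 5x^3 + 22x^2 + 18x + 12 (mod f(x))

Multiply in F_23[x]: a(x)·b(x) = (7x^3 + 7x^2 + 7x + 14)·(18x^3 + 4x^2 + 9x + 3) = 11x^6 + 16x^5 + 10x^4 + 19x^3 + 2x^2 + 9x + 19. This has degree ≥ 4, so divide by f(x) over F_23: 11x^6 + 16x^5 + 10x^4 + 19x^3 + 2x^2 + 9x + 19 = (11x^2 + 7x + 15)·(x^4 + 5x^3 + 11x^2 + 2) + (5x^3 + 22x^2 + 18x + 12). Hence a·b ≡ 5x^3 + 22x^2 + 18x + 12 (mod f). (F_23[x]/(f) is a field with 23^4 = 279841 elements since f is irreducible of degree 4.)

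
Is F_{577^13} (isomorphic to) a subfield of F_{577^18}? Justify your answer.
No: F_{577^13} is not a subfield of F_{577^18}

F_{p^m} embeds in F_{p^n} iff m | n. Here 13 ∤ 18 (since 18 = 1·13 + 5 with remainder 5 ≠ 0), so F_{577^13} is not a subfield of F_{577^18}. Equivalently: if it were, the tower law would give 13 = [F_{577^13}:F_577] dividing [F_{577^18}:F_577] = 18, contradiction.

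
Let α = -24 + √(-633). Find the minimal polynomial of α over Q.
m_α(x) = x^2 + 48x + 1209

From α + 24 = √(-633), squaring gives (α + 24)^2 = -633, i.e. α^2 + 48α + 576 = -633, so α^2 + 48α + 1209 = 0. The discriminant of x^2 + 48x + 1209 is (48)^2 - 4·(1209) = 2304 - 4836 = -2532, and 4·(-633) is not a perfect square in Q since -633 is squarefree and ≠ 1. Hence x^2 + 48x + 1209 is irreducible over Q and is the minimal polynomial of α.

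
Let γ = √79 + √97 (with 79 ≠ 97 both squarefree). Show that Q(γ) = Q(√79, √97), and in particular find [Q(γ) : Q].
[Q(γ) : Q] = 4 (equivalently, Q(γ) = Q(√79, √97))

Obviously Q(γ) ⊆ Q(√79, √97), and [Q(√79, √97):Q] = 4 (since 79, 97 are distinct squarefree integers > 1 with 7663 not a perfect square). To show equality we compute the minimal polynomial of γ. From γ = √79 + √97: γ^2 = 79 + 2√(7663) + 97 = 176 + 2√(7663), so γ^2 - 176 = 2√(7663); squaring, (γ^2 - 176)^2 = 4·7663, i.e. γ^4 - 352γ^2 + 30976 - 30652 = 0, i.e. γ^4 - 352γ^2 + 324 = 0. So γ is a root of x^4 - 352x^2 + 324. This polynomial is irreducible over Q: it has no rational root (each ±√79 ± √97 is irrational), and any factorization into two quadratics over Q would force √(7663) ∈ Q (pairing opposite roots) or √79, √97 ∈ Q (other pairings), all impossible. Hence [Q(γ):Q] = 4 = [Q(√79, √97):Q], so Q(γ) = Q(√79, √97).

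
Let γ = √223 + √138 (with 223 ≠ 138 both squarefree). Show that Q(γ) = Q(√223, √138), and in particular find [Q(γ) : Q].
[Q(γ) : Q] = 4 (equivalently, Q(γ) = Q(√223, √138))

Obviously Q(γ) ⊆ Q(√223, √138), and [Q(√223, √138):Q] = 4 (since 223, 138 are distinct squarefree integers > 1 with 30774 not a perfect square). To show equality we compute the minimal polynomial of γ. From γ = √223 + √138: γ^2 = 223 + 2√(30774) + 138 = 361 + 2√(30774), so γ^2 - 361 = 2√(30774); squaring, (γ^2 - 361)^2 = 4·30774, i.e. γ^4 - 722γ^2 + 130321 - 123096 = 0, i.e. γ^4 - 722γ^2 + 7225 = 0. So γ is a root of x^4 - 722x^2 + 7225. This polynomial is irreducible over Q: it has no rational root (each ±√223 ± √138 is irrational), and any factorization into two quadratics over Q would force √(30774) ∈ Q (pairing opposite roots) or √223, √138 ∈ Q (other pairings), all impossible. Hence [Q(γ):Q] = 4 = [Q(√223, √138):Q], so Q(γ) = Q(√223, √138).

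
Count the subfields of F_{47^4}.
F_{47^4} has 3 subfields

The subfields of F_{p^n} are exactly the fields F_{p^d} for d | n (each is the fixed field of the unique index-d subgroup of Gal(F_{p^n}/F_p) ≅ Z/nZ). The divisors of n = 4 are {1, 2, 4}, giving 3 subfields: F_{47^1}, F_{47^2}, F_{47^4}.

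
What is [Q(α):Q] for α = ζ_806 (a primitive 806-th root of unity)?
[Q(α):Q] = 360

The minimal polynomial of ζ_806 over Q is the 806-th cyclotomic polynomial Φ_806(x), which is irreducible over Q and has degree φ(806) = 360. Hence [Q(α):Q] = φ(806) = 360.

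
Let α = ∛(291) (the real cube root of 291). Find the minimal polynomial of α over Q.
m_α(x) = x^3 - 291

α satisfies α^3 = 291, so x^3 - 291 annihilates α. By the rational root test, a rational root p/q (in lowest terms) of x^3 - 291 would satisfy p^3 = 291 q^3, forcing q = 1 and p^3 = 291; but 291 is not a perfect cube, contradiction. A monic cubic over Q with no rational root is irreducible (any nontrivial factorization would include a linear factor). Hence x^3 - 291 is the minimal polynomial of α, and in particular [Q(α):Q] = 3.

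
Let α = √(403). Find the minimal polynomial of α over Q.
m_α(x) = x^2 - 403

α satisfies α^2 - 403 = 0, so x^2 - 403 annihilates α. Since d = 403 is squarefree and ≠ 1, it is not a perfect square in Q, so x^2 - 403 has no rational root and is therefore irreducible over Q (a degree-2 polynomial over a field is irreducible iff it has no root). Hence m_α(x) = x^2 - 403.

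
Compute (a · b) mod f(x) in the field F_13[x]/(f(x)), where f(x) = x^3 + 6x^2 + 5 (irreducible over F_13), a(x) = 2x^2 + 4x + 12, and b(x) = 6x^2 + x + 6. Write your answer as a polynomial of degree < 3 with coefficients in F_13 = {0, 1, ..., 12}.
a · b ≡ 2x + 3 (mod f(x))

Multiply in F_13[x]: a(x)·b(x) = (2x^2 + 4x + 12)·(6x^2 + x + 6) = 12x^4 + 10x^2 + 10x + 7. This has degree ≥ 3, so divide by f(x) over F_13: 12x^4 + 10x^2 + 10x + 7 = (12x + 6)·(x^3 + 6x^2 + 5) + (2x + 3). Hence a·b ≡ 2x + 3 (mod f). (F_13[x]/(f) is a field with 13^3 = 2197 elements since f is irreducible of degree 3.)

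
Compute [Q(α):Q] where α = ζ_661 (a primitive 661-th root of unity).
[Q(α):Q] = 660

The minimal polynomial of ζ_661 over Q is the 661-th cyclotomic polynomial Φ_661(x), which is irreducible over Q and has degree φ(661) = 660. Hence [Q(α):Q] = φ(661) = 660.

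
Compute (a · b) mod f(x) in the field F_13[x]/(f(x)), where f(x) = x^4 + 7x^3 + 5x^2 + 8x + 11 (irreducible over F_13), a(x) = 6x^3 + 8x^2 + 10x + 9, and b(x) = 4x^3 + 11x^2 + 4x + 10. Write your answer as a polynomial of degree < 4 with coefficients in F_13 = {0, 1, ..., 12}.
a · b ≡ 5x^3 + 11x^2 + 6x + 3 (mod f(x))

Multiply in F_13[x]: a(x)·b(x) = (6x^3 + 8x^2 + 10x + 9)·(4x^3 + 11x^2 + 4x + 10) = 11x^6 + 7x^5 + 9x^4 + 4x^3 + 11x^2 + 6x + 12. This has degree ≥ 4, so divide by f(x) over F_13: 11x^6 + 7x^5 + 9x^4 + 4x^3 + 11x^2 + 6x + 12 = (11x^2 + 8x + 2)·(x^4 + 7x^3 + 5x^2 + 8x + 11) + (5x^3 + 11x^2 + 6x + 3). Hence a·b ≡ 5x^3 + 11x^2 + 6x + 3 (mod f). (F_13[x]/(f) is a field with 13^4 = 28561 elements since f is irreducible of degree 4.)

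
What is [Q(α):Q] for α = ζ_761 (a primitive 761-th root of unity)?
[Q(α):Q] = 760

The minimal polynomial of ζ_761 over Q is the 761-th cyclotomic polynomial Φ_761(x), which is irreducible over Q and has degree φ(761) = 760. Hence [Q(α):Q] = φ(761) = 760.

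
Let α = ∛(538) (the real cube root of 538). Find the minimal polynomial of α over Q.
m_α(x) = x^3 - 538

α satisfies α^3 = 538, so x^3 - 538 annihilates α. By the rational root test, a rational root p/q (in lowest terms) of x^3 - 538 would satisfy p^3 = 538 q^3, forcing q = 1 and p^3 = 538; but 538 is not a perfect cube, contradiction. A monic cubic over Q with no rational root is irreducible (any nontrivial factorization would include a linear factor). Hence x^3 - 538 is the minimal polynomial of α, and in particular [Q(α):Q] = 3.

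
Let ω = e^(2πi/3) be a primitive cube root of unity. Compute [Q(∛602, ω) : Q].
[Q(∛602, ω) : Q] = 6

[Q(∛602):Q] = 3 (min poly x^3 - 602, irreducible since 602 is not a perfect cube). [Q(ω):Q] = 2 (min poly x^2 + x + 1). Since Q(∛602) ⊂ R and ω ∉ R, we have ω ∉ Q(∛602), so x^2 + x + 1 remains irreducible over Q(∛602) and [Q(∛602, ω) : Q(∛602)] = 2. By the tower law, [Q(∛602, ω) : Q] = 3 · 2 = 6. (In fact Q(∛602, ω) is the splitting field of x^3 - 602 over Q.)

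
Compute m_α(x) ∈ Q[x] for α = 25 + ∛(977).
m_α(x) = x^3 - 75x^2 + 1875x - 16602

Set β = α - 25 = ∛(977), so β^3 = 977. Then (α - 25)^3 - 977 = 0, i.e. α is a root of g(x) = (x - 25)^3 - 977 = x^3 - 75x^2 + 1875x - 16602. Since g(x) = h(x - 25) where h(x) = x^3 - 977, and h is irreducible over Q (because 977 is not a perfect cube, so h has no rational root, and a monic cubic with no rational root is irreducible), g is also irreducible (irreducibility is preserved under the substitution x → x - 25). Hence m_α(x) = x^3 - 75x^2 + 1875x - 16602.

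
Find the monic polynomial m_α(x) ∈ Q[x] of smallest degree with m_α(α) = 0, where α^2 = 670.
m_α(x) = x^2 - 670

α satisfies α^2 - 670 = 0, so x^2 - 670 annihilates α. Since d = 670 is squarefree and ≠ 1, it is not a perfect square in Q, so x^2 - 670 has no rational root and is therefore irreducible over Q (a degree-2 polynomial over a field is irreducible iff it has no root). Hence m_α(x) = x^2 - 670.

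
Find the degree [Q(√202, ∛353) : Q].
[Q(√202, ∛353) : Q] = 6

Let L = Q(√202, ∛353). Since Q(√202) ⊂ L and [Q(√202):Q] = 2, the tower law gives 2 | [L:Q]. Likewise Q(∛353) ⊂ L with [Q(∛353):Q] = 3 (because 353 is not a perfect cube), so 3 | [L:Q]. As gcd(2,3) = 1, [L:Q] is divisible by 6. Conversely L is generated over Q by √202 and ∛353, so [L:Q] ≤ 2·3 = 6. Therefore [Q(√202, ∛353) : Q] = 6.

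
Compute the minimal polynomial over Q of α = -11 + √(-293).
m_α(x) = x^2 + 22x + 414

From α + 11 = √(-293), squaring gives (α + 11)^2 = -293, i.e. α^2 + 22α + 121 = -293, so α^2 + 22α + 414 = 0. The discriminant of x^2 + 22x + 414 is (22)^2 - 4·(414) = 484 - 1656 = -1172, and 4·(-293) is not a perfect square in Q since -293 is squarefree and ≠ 1. Hence x^2 + 22x + 414 is irreducible over Q and is the minimal polynomial of α.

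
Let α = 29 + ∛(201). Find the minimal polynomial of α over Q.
m_α(x) = x^3 - 87x^2 + 2523x - 24590

Set β = α - 29 = ∛(201), so β^3 = 201. Then (α - 29)^3 - 201 = 0, i.e. α is a root of g(x) = (x - 29)^3 - 201 = x^3 - 87x^2 + 2523x - 24590. Since g(x) = h(x - 29) where h(x) = x^3 - 201, and h is irreducible over Q (because 201 is not a perfect cube, so h has no rational root, and a monic cubic with no rational root is irreducible), g is also irreducible (irreducibility is preserved under the substitution x → x - 29). Hence m_α(x) = x^3 - 87x^2 + 2523x - 24590.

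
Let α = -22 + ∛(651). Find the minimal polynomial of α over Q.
m_α(x) = x^3 + 66x^2 + 1452x + 9997

Set β = α + 22 = ∛(651), so β^3 = 651. Then (α + 22)^3 - 651 = 0, i.e. α is a root of g(x) = (x + 22)^3 - 651 = x^3 + 66x^2 + 1452x + 9997. Since g(x) = h(x + 22) where h(x) = x^3 - 651, and h is irreducible over Q (because 651 is not a perfect cube, so h has no rational root, and a monic cubic with no rational root is irreducible), g is also irreducible (irreducibility is preserved under the substitution x → x + 22). Hence m_α(x) = x^3 + 66x^2 + 1452x + 9997.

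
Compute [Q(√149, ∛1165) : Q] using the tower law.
[Q(√149, ∛1165) : Q] = 6

Let L = Q(√149, ∛1165). Since Q(√149) ⊂ L and [Q(√149):Q] = 2, the tower law gives 2 | [L:Q]. Likewise Q(∛1165) ⊂ L with [Q(∛1165):Q] = 3 (because 1165 is not a perfect cube), so 3 | [L:Q]. As gcd(2,3) = 1, [L:Q] is divisible by 6. Conversely L is generated over Q by √149 and ∛1165, so [L:Q] ≤ 2·3 = 6. Therefore [Q(√149, ∛1165) : Q] = 6.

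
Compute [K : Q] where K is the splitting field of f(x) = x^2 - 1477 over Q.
[K : Q] = 2

f(x) = x^2 - 1477 factors as (x - √1477)(x + √1477). The splitting field is K = Q(√1477). Since 1477 is squarefree and > 1, it is not a perfect square, so x^2 - 1477 is irreducible over Q and [Q(√1477) : Q] = 2. Hence [K : Q] = 2.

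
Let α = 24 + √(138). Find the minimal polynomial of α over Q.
m_α(x) = x^2 - 48x + 438

From α - 24 = √(138), squaring gives (α - 24)^2 = 138, i.e. α^2 - 48α + 576 = 138, so α^2 - 48α + 438 = 0. The discriminant of x^2 - 48x + 438 is (-48)^2 - 4·(438) = 2304 - 1752 = 552, and 4·(138) is not a perfect square in Q since 138 is squarefree and ≠ 1. Hence x^2 - 48x + 438 is irreducible over Q and is the minimal polynomial of α.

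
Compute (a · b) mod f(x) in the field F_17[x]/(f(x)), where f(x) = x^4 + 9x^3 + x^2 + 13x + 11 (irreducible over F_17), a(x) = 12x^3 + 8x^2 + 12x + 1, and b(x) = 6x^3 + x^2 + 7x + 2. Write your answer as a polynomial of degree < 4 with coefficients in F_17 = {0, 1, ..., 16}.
a · b ≡ 16x^3 + 5x^2 + 2x + 6 (mod f(x))

Multiply in F_17[x]: a(x)·b(x) = (12x^3 + 8x^2 + 12x + 1)·(6x^3 + x^2 + 7x + 2) = 4x^6 + 9x^5 + 11x^4 + 13x^3 + 16x^2 + 14x + 2. This has degree ≥ 4, so divide by f(x) over F_17: 4x^6 + 9x^5 + 11x^4 + 13x^3 + 16x^2 + 14x + 2 = (4x^2 + 7x + 12)·(x^4 + 9x^3 + x^2 + 13x + 11) + (16x^3 + 5x^2 + 2x + 6). Hence a·b ≡ 16x^3 + 5x^2 + 2x + 6 (mod f). (F_17[x]/(f) is a field with 17^4 = 83521 elements since f is irreducible of degree 4.)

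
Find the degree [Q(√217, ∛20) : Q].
[Q(√217, ∛20) : Q] = 6

Let L = Q(√217, ∛20). Since Q(√217) ⊂ L and [Q(√217):Q] = 2, the tower law gives 2 | [L:Q]. Likewise Q(∛20) ⊂ L with [Q(∛20):Q] = 3 (because 20 is not a perfect cube), so 3 | [L:Q]. As gcd(2,3) = 1, [L:Q] is divisible by 6. Conversely L is generated over Q by √217 and ∛20, so [L:Q] ≤ 2·3 = 6. Therefore [Q(√217, ∛20) : Q] = 6.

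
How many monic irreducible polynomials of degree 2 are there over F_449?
There are 100576 monic irreducible polynomials of degree 2 over F_449

Each element of F_{449^2} that lies in no proper subfield is a root of exactly one monic irreducible of degree 2 over F_449, and each such polynomial has 2 distinct roots in F_{449^2}. By Möbius inversion the count is N_449(2) = (1/2) Σ_{d|2} μ(2/d) · 449^d = (1/2)(μ(2)·449^1 + μ(1)·449^2) = 201152/2 = 100576.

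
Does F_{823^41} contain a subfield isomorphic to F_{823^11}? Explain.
No: F_{823^11} is not a subfield of F_{823^41}

F_{p^m} embeds in F_{p^n} iff m | n. Here 11 ∤ 41 (since 41 = 3·11 + 8 with remainder 8 ≠ 0), so F_{823^11} is not a subfield of F_{823^41}. Equivalently: if it were, the tower law would give 11 = [F_{823^11}:F_823] dividing [F_{823^41}:F_823] = 41, contradiction.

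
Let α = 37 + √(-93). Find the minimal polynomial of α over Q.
m_α(x) = x^2 - 74x + 1462

From α - 37 = √(-93), squaring gives (α - 37)^2 = -93, i.e. α^2 - 74α + 1369 = -93, so α^2 - 74α + 1462 = 0. The discriminant of x^2 - 74x + 1462 is (-74)^2 - 4·(1462) = 5476 - 5848 = -372, and 4·(-93) is not a perfect square in Q since -93 is squarefree and ≠ 1. Hence x^2 - 74x + 1462 is irreducible over Q and is the minimal polynomial of α.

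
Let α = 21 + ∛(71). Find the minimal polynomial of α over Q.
m_α(x) = x^3 - 63x^2 + 1323x - 9332

Set β = α - 21 = ∛(71), so β^3 = 71. Then (α - 21)^3 - 71 = 0, i.e. α is a root of g(x) = (x - 21)^3 - 71 = x^3 - 63x^2 + 1323x - 9332. Since g(x) = h(x - 21) where h(x) = x^3 - 71, and h is irreducible over Q (because 71 is not a perfect cube, so h has no rational root, and a monic cubic with no rational root is irreducible), g is also irreducible (irreducibility is preserved under the substitution x → x - 21). Hence m_α(x) = x^3 - 63x^2 + 1323x - 9332.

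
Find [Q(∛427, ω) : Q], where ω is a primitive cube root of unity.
[Q(∛427, ω) : Q] = 6

[Q(∛427):Q] = 3 (min poly x^3 - 427, irreducible since 427 is not a perfect cube). [Q(ω):Q] = 2 (min poly x^2 + x + 1). Since Q(∛427) ⊂ R and ω ∉ R, we have ω ∉ Q(∛427), so x^2 + x + 1 remains irreducible over Q(∛427) and [Q(∛427, ω) : Q(∛427)] = 2. By the tower law, [Q(∛427, ω) : Q] = 3 · 2 = 6. (In fact Q(∛427, ω) is the splitting field of x^3 - 427 over Q.)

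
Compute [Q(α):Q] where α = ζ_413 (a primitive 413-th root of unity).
[Q(α):Q] = 348

The minimal polynomial of ζ_413 over Q is the 413-th cyclotomic polynomial Φ_413(x), which is irreducible over Q and has degree φ(413) = 348. Hence [Q(α):Q] = φ(413) = 348.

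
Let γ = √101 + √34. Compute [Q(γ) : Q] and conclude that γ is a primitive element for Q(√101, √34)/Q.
[Q(γ) : Q] = 4 (equivalently, Q(γ) = Q(√101, √34))

Obviously Q(γ) ⊆ Q(√101, √34), and [Q(√101, √34):Q] = 4 (since 101, 34 are distinct squarefree integers > 1 with 3434 not a perfect square). To show equality we compute the minimal polynomial of γ. From γ = √101 + √34: γ^2 = 101 + 2√(3434) + 34 = 135 + 2√(3434), so γ^2 - 135 = 2√(3434); squaring, (γ^2 - 135)^2 = 4·3434, i.e. γ^4 - 270γ^2 + 18225 - 13736 = 0, i.e. γ^4 - 270γ^2 + 4489 = 0. So γ is a root of x^4 - 270x^2 + 4489. This polynomial is irreducible over Q: it has no rational root (each ±√101 ± √34 is irrational), and any factorization into two quadratics over Q would force √(3434) ∈ Q (pairing opposite roots) or √101, √34 ∈ Q (other pairings), all impossible. Hence [Q(γ):Q] = 4 = [Q(√101, √34):Q], so Q(γ) = Q(√101, √34).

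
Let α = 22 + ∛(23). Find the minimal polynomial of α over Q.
m_α(x) = x^3 - 66x^2 + 1452x - 10671

Set β = α - 22 = ∛(23), so β^3 = 23. Then (α - 22)^3 - 23 = 0, i.e. α is a root of g(x) = (x - 22)^3 - 23 = x^3 - 66x^2 + 1452x - 10671. Since g(x) = h(x - 22) where h(x) = x^3 - 23, and h is irreducible over Q (because 23 is not a perfect cube, so h has no rational root, and a monic cubic with no rational root is irreducible), g is also irreducible (irreducibility is preserved under the substitution x → x - 22). Hence m_α(x) = x^3 - 66x^2 + 1452x - 10671.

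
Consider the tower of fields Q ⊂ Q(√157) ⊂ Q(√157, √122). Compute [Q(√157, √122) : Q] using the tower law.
[Q(√157, √122) : Q] = 4

[Q(√157):Q] = 2 (min poly x^2 - 157, irreducible since 157 is squarefree > 1). For the top step, suppose √122 ∈ Q(√157), say √122 = c + d√157 with c, d ∈ Q. Squaring: 122 = c^2 + 157d^2 + 2cd√157. Since √157 ∉ Q this forces 2cd = 0. If d = 0 then √122 = c ∈ Q, contradicting 122 squarefree > 1. If c = 0 then 122 = 157d^2, so 157·122 = (157d)^2 is a perfect square in Q — but 157·122 = 19154 is not a perfect square (since 157 and 122 are distinct squarefree integers). Contradiction. Hence √122 ∉ Q(√157), so x^2 - 122 stays irreducible over Q(√157) and [Q(√157, √122) : Q(√157)] = 2. By the tower law, [Q(√157, √122) : Q] = 2 · 2 = 4.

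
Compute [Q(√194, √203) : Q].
[Q(√194, √203) : Q] = 4

[Q(√194):Q] = 2 (min poly x^2 - 194, irreducible since 194 is squarefree > 1). For the top step, suppose √203 ∈ Q(√194), say √203 = c + d√194 with c, d ∈ Q. Squaring: 203 = c^2 + 194d^2 + 2cd√194. Since √194 ∉ Q this forces 2cd = 0. If d = 0 then √203 = c ∈ Q, contradicting 203 squarefree > 1. If c = 0 then 203 = 194d^2, so 194·203 = (194d)^2 is a perfect square in Q — but 194·203 = 39382 is not a perfect square (since 194 and 203 are distinct squarefree integers). Contradiction. Hence √203 ∉ Q(√194), so x^2 - 203 stays irreducible over Q(√194) and [Q(√194, √203) : Q(√194)] = 2. By the tower law, [Q(√194, √203) : Q] = 2 · 2 = 4.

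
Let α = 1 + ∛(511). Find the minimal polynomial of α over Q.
m_α(x) = x^3 - 3x^2 + 3x - 512

Set β = α - 1 = ∛(511), so β^3 = 511. Then (α - 1)^3 - 511 = 0, i.e. α is a root of g(x) = (x - 1)^3 - 511 = x^3 - 3x^2 + 3x - 512. Since g(x) = h(x - 1) where h(x) = x^3 - 511, and h is irreducible over Q (because 511 is not a perfect cube, so h has no rational root, and a monic cubic with no rational root is irreducible), g is also irreducible (irreducibility is preserved under the substitution x → x - 1). Hence m_α(x) = x^3 - 3x^2 + 3x - 512.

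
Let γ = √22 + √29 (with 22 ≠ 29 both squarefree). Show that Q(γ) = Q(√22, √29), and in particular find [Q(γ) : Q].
[Q(γ) : Q] = 4 (equivalently, Q(γ) = Q(√22, √29))

Obviously Q(γ) ⊆ Q(√22, √29), and [Q(√22, √29):Q] = 4 (since 22, 29 are distinct squarefree integers > 1 with 638 not a perfect square). To show equality we compute the minimal polynomial of γ. From γ = √22 + √29: γ^2 = 22 + 2√(638) + 29 = 51 + 2√(638), so γ^2 - 51 = 2√(638); squaring, (γ^2 - 51)^2 = 4·638, i.e. γ^4 - 102γ^2 + 2601 - 2552 = 0, i.e. γ^4 - 102γ^2 + 49 = 0. So γ is a root of x^4 - 102x^2 + 49. This polynomial is irreducible over Q: it has no rational root (each ±√22 ± √29 is irrational), and any factorization into two quadratics over Q would force √(638) ∈ Q (pairing opposite roots) or √22, √29 ∈ Q (other pairings), all impossible. Hence [Q(γ):Q] = 4 = [Q(√22, √29):Q], so Q(γ) = Q(√22, √29).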